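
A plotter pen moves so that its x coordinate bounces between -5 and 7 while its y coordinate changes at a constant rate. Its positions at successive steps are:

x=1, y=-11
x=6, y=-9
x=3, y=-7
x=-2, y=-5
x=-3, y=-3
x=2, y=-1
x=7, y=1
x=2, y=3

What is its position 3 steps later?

The x coordinate travels 5 per step and bounces off the walls at -5 and 7.
  step 8: 2 → -3
  step 9: -3 → -2
  step 10: -2 → 3
The y coordinate changes by +2 each step: at step 10 it is 9.

x=3, y=9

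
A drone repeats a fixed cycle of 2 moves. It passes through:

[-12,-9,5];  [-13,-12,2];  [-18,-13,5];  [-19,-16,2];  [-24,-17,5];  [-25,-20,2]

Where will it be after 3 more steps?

[-36,-25,5]

Step-to-step displacements: [-1,-3,-3], [-5,-1,+3], [-1,-3,-3], [-5,-1,+3], [-1,-3,-3] — a repeating cycle of length 2.
step 6: apply [-5,-1,+3] → [-30,-21,5]
step 7: apply [-1,-3,-3] → [-31,-24,2]
step 8: apply [-5,-1,+3] → [-36,-25,5]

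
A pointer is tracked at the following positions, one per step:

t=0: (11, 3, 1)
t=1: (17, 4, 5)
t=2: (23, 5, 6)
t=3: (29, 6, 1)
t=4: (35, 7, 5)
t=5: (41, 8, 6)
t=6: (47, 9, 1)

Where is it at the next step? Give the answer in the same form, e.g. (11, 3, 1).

First: linear, +6 per step → 53 at step 7.
Second: linear, +1 per step → 10 at step 7.
Third: cycles through 1, 5, 6 every 3 steps. Step 7 lands at position 1 of the cycle → 5.

(53, 10, 5)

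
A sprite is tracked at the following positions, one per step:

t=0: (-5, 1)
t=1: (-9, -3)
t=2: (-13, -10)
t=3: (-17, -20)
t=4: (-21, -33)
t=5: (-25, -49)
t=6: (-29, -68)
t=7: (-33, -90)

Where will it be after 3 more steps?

(-45, -174)

Successive displacements: (-4, -4), (-4, -7), (-4, -10), (-4, -13), (-4, -16), (-4, -19), (-4, -22) — each changes by (+0, -3).
step 8: (-33, -90) + (-4, -25) → (-37, -115)
step 9: (-37, -115) + (-4, -28) → (-41, -143)
step 10: (-41, -143) + (-4, -31) → (-45, -174)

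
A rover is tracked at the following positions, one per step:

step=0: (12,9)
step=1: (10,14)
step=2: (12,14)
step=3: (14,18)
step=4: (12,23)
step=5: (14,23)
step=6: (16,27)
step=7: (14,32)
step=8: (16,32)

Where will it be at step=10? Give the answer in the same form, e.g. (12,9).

Step-to-step displacements: (-2,+5), (+2,+0), (+2,+4), (-2,+5), (+2,+0), (+2,+4), (-2,+5), (+2,+0) — a repeating cycle of length 3.
step 9: apply (+2,+4) → (18,36)
step 10: apply (-2,+5) → (16,41)

(16,41)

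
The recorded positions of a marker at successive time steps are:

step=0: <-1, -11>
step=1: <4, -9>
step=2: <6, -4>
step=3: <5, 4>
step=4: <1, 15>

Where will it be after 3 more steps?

Taking differences between consecutive positions: <+5, +2>, <+2, +5>, <-1, +8>, <-4, +11>. These grow by <-3, +3> each step.
step 5: <1, 15> + <-7, +14> → <-6, 29>
step 6: <-6, 29> + <-10, +17> → <-16, 46>
step 7: <-16, 46> + <-13, +20> → <-29, 66>

<-29, 66>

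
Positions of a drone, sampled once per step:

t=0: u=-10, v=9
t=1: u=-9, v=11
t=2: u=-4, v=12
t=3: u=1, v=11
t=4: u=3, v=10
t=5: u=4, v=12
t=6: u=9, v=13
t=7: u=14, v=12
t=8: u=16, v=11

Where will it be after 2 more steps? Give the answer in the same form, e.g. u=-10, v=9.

u=22, v=14

Step-to-step displacements: (+1, +2), (+5, +1), (+5, -1), (+2, -1), (+1, +2), (+5, +1), (+5, -1), (+2, -1) — a repeating cycle of length 4.
step 9: apply (+1, +2) → u=17, v=13
step 10: apply (+5, +1) → u=22, v=14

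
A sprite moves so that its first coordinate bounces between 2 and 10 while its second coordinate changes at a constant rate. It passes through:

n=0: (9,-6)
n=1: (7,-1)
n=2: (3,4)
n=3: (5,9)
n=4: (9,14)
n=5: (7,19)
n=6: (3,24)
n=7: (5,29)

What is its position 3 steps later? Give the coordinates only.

The first coordinate travels 4 per step and bounces off the walls at 2 and 10.
  step 8: 5 → 9
  step 9: 9 → 7
  step 10: 7 → 3
The second coordinate changes by +5 each step: at step 10 it is 44.

(3,44)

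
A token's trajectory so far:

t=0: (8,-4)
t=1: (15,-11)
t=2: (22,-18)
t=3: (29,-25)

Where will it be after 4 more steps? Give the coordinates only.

(57,-53)

Each step adds (+7,-7) to the position.
step 4: (29,-25) + (+7,-7) → (36,-32)
step 5: (36,-32) + (+7,-7) → (43,-39)
step 6: (43,-39) + (+7,-7) → (50,-46)
step 7: (50,-46) + (+7,-7) → (57,-53)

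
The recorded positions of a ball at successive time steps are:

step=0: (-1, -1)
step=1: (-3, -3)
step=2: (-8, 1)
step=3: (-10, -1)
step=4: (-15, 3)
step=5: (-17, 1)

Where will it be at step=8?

Differencing gives (-2, -2), (-5, +4), (-2, -2), (-5, +4), (-2, -2). This is the pattern (-2, -2), (-5, +4) repeated.
step 6: apply (-5, +4) → (-22, 5)
step 7: apply (-2, -2) → (-24, 3)
step 8: apply (-5, +4) → (-29, 7)

(-29, 7)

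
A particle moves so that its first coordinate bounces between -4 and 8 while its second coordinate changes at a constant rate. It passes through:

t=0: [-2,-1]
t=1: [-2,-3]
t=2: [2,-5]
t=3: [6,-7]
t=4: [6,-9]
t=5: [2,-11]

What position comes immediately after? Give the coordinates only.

The first coordinate travels 4 per step and bounces off the walls at -4 and 8.
  step 6: 2 → -2
The second coordinate changes by -2 each step: at step 6 it is -13.

[-2,-13]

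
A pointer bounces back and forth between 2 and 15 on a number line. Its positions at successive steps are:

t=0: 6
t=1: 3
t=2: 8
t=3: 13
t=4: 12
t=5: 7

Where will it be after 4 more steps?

The value reflects between 2 and 15, moving 5 per step.
  step 6: 7 → 2
  step 7: 2 → 7
  step 8: 7 → 12
  step 9: 12 → 13

13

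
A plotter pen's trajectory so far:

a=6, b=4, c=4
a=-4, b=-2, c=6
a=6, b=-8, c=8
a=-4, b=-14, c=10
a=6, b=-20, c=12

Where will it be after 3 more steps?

A: cycles through 6, -4 every 2 steps. Step 7 lands at position 1 of the cycle → -4.
B: linear, -6 per step → -38 at step 7.
C: linear, +2 per step → 18 at step 7.

a=-4, b=-38, c=18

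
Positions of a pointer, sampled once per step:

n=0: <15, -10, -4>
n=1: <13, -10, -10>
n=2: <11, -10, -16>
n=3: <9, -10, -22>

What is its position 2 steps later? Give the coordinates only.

Each step adds <-2, +0, -6> to the position.
step 4: <9, -10, -22> + <-2, +0, -6> → <7, -10, -28>
step 5: <7, -10, -28> + <-2, +0, -6> → <5, -10, -34>

<5, -10, -34>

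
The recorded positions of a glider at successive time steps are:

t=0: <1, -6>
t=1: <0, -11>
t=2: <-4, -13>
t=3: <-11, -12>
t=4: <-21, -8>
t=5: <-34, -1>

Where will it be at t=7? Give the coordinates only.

<-69, 22>

Taking differences between consecutive positions: <-1, -5>, <-4, -2>, <-7, +1>, <-10, +4>, <-13, +7>. These grow by <-3, +3> each step.
step 6: <-34, -1> + <-16, +10> → <-50, 9>
step 7: <-50, 9> + <-19, +13> → <-69, 22>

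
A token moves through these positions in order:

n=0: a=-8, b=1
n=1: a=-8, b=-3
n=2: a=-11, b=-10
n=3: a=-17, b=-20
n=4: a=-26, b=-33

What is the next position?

First differences are (+0, -4), (-3, -7), (-6, -10), (-9, -13); their common second difference is (-3, -3) (constant acceleration).
step 5: a=-26, b=-33 + (-12, -16) → a=-38, b=-49

a=-38, b=-49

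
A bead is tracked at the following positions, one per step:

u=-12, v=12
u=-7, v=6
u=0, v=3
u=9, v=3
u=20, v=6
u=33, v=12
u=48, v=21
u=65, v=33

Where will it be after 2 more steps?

u=105, v=66

Taking differences between consecutive positions: (+5, -6), (+7, -3), (+9, +0), (+11, +3), (+13, +6), (+15, +9), (+17, +12). These grow by (+2, +3) each step.
step 8: u=65, v=33 + (+19, +15) → u=84, v=48
step 9: u=84, v=48 + (+21, +18) → u=105, v=66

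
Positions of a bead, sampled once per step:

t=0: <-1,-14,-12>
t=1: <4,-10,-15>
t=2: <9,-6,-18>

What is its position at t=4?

Each step adds <+5,+4,-3> to the position.
step 3: <9,-6,-18> + <+5,+4,-3> → <14,-2,-21>
step 4: <14,-2,-21> + <+5,+4,-3> → <19,2,-24>

<19,2,-24>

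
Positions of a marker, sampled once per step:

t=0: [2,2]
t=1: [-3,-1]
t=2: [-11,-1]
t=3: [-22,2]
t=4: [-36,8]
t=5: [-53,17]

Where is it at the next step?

[-73,29]

Taking differences between consecutive positions: [-5,-3], [-8,+0], [-11,+3], [-14,+6], [-17,+9]. These grow by [-3,+3] each step.
step 6: [-53,17] + [-20,+12] → [-73,29]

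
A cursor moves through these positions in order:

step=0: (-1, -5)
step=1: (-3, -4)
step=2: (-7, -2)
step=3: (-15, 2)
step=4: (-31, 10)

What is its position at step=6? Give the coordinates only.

(-127, 58)

The jumps are (-2, +1), (-4, +2), (-8, +4), (-16, +8) — a geometric progression with ratio 2.
step 5: (-31, 10) + (-32, +16) → (-63, 26)
step 6: (-63, 26) + (-64, +32) → (-127, 58)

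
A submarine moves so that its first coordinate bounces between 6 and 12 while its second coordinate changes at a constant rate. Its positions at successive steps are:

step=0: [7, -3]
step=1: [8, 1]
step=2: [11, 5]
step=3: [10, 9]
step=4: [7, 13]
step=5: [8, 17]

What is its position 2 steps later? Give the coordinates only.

[10, 25]

The first coordinate travels 3 per step and bounces off the walls at 6 and 12.
  step 6: 8 → 11
  step 7: 11 → 10
The second coordinate changes by +4 each step: at step 7 it is 25.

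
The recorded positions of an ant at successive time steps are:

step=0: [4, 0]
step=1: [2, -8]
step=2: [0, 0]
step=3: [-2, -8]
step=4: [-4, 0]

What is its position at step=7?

First: linear, -2 per step → -10 at step 7.
Second: cycles through 0, -8 every 2 steps. Step 7 lands at position 1 of the cycle → -8.

[-10, -8]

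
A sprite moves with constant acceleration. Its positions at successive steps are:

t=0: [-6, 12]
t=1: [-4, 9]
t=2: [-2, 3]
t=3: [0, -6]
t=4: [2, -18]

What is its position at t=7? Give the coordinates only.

First differences are [+2, -3], [+2, -6], [+2, -9], [+2, -12]; their common second difference is [+0, -3] (constant acceleration).
step 5: [2, -18] + [+2, -15] → [4, -33]
step 6: [4, -33] + [+2, -18] → [6, -51]
step 7: [6, -51] + [+2, -21] → [8, -72]

[8, -72]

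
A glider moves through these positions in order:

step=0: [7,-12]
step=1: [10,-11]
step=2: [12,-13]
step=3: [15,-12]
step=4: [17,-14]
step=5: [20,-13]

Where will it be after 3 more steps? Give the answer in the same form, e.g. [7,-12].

Step-to-step displacements: [+3,+1], [+2,-2], [+3,+1], [+2,-2], [+3,+1] — a repeating cycle of length 2.
step 6: apply [+2,-2] → [22,-15]
step 7: apply [+3,+1] → [25,-14]
step 8: apply [+2,-2] → [27,-16]

[27,-16]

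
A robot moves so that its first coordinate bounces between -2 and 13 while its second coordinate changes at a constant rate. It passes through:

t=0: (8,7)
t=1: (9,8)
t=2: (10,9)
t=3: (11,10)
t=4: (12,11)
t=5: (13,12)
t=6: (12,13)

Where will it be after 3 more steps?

The first coordinate reflects between -2 and 13, moving 1 per step.
  step 7: 12 → 11
  step 8: 11 → 10
  step 9: 10 → 9
The second coordinate changes by +1 each step: at step 9 it is 16.

(9,16)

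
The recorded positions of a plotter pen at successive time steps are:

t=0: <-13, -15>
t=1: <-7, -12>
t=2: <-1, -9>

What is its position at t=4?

Constant displacement of <+6, +3> per step.
step 3: <-1, -9> + <+6, +3> → <5, -6>
step 4: <5, -6> + <+6, +3> → <11, -3>

<11, -3>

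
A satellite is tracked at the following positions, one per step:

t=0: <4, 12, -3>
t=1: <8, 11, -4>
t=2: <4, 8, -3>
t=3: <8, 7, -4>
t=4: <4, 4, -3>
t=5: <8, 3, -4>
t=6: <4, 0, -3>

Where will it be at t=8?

The moves between consecutive positions are <+4, -1, -1>, <-4, -3, +1>, <+4, -1, -1>, <-4, -3, +1>, <+4, -1, -1>, <-4, -3, +1>; they repeat the 2-cycle [<+4, -1, -1>, <-4, -3, +1>].
step 7: apply <+4, -1, -1> → <8, -1, -4>
step 8: apply <-4, -3, +1> → <4, -4, -3>

<4, -4, -3>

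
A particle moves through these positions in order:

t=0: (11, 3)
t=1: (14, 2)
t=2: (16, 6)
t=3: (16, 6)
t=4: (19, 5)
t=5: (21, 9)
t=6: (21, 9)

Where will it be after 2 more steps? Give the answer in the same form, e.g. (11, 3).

Differencing gives (+3, -1), (+2, +4), (+0, +0), (+3, -1), (+2, +4), (+0, +0). This is the pattern (+3, -1), (+2, +4), (+0, +0) repeated.
step 7: apply (+3, -1) → (24, 8)
step 8: apply (+2, +4) → (26, 12)

(26, 12)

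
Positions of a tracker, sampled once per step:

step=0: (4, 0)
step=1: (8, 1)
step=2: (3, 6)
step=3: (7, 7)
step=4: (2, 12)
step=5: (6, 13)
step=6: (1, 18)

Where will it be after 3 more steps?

(4, 25)

Step-to-step displacements: (+4, +1), (-5, +5), (+4, +1), (-5, +5), (+4, +1), (-5, +5) — a repeating cycle of length 2.
step 7: apply (+4, +1) → (5, 19)
step 8: apply (-5, +5) → (0, 24)
step 9: apply (+4, +1) → (4, 25)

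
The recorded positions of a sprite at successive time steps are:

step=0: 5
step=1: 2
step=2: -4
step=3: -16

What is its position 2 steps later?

The jumps are -3, -6, -12 — a geometric progression with ratio 2.
step 4: -16 − 24 → -40
step 5: -40 − 48 → -88

-88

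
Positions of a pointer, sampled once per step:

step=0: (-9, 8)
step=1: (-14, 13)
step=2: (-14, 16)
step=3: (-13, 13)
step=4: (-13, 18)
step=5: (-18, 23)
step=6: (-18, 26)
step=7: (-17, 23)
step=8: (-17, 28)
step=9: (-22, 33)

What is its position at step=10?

Differencing gives (-5, +5), (+0, +3), (+1, -3), (+0, +5), (-5, +5), (+0, +3), (+1, -3), (+0, +5), (-5, +5). This is the pattern (-5, +5), (+0, +3), (+1, -3), (+0, +5) repeated.
step 10: apply (+0, +3) → (-22, 36)

(-22, 36)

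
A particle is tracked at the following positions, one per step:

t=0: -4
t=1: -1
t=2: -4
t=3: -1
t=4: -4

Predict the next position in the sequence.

-1

Step-to-step displacements: +3, -3, +3, -3; each is -1× the previous.
step 5: -4 + 3 → -1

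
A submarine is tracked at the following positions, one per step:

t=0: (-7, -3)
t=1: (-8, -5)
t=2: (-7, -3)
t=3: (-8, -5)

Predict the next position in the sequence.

(-7, -3)

The jumps are (-1, -2), (+1, +2), (-1, -2) — a geometric progression with ratio -1.
step 4: (-8, -5) + (+1, +2) → (-7, -3)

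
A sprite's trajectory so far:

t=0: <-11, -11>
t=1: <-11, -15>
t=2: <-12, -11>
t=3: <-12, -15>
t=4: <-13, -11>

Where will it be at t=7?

<-14, -15>

Differencing gives <+0, -4>, <-1, +4>, <+0, -4>, <-1, +4>. This is the pattern <+0, -4>, <-1, +4> repeated.
step 5: apply <+0, -4> → <-13, -15>
step 6: apply <-1, +4> → <-14, -11>
step 7: apply <+0, -4> → <-14, -15>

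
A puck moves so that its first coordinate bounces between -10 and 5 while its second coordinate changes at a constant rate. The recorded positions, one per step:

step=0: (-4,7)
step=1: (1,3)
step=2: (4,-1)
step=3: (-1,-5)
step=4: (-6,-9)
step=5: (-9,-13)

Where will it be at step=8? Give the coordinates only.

The first coordinate reflects between -10 and 5, moving 5 per step.
  step 6: -9 → -4
  step 7: -4 → 1
  step 8: 1 → 4
The second coordinate changes by -4 each step: at step 8 it is -25.

(4,-25)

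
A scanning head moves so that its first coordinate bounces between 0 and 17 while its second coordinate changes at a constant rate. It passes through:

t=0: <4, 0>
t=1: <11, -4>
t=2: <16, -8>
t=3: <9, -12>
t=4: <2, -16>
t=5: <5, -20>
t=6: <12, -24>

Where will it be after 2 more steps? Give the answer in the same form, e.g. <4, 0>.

The first coordinate reflects between 0 and 17, moving 7 per step.
  step 7: 12 → 15
  step 8: 15 → 8
The second coordinate changes by -4 each step: at step 8 it is -32.

<8, -32>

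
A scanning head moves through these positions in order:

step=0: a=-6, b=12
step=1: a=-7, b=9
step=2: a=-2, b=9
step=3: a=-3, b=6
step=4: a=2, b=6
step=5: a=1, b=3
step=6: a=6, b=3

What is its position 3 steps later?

The moves between consecutive positions are (-1, -3), (+5, +0), (-1, -3), (+5, +0), (-1, -3), (+5, +0); they repeat the 2-cycle [(-1, -3), (+5, +0)].
step 7: apply (-1, -3) → a=5, b=0
step 8: apply (+5, +0) → a=10, b=0
step 9: apply (-1, -3) → a=9, b=-3

a=9, b=-3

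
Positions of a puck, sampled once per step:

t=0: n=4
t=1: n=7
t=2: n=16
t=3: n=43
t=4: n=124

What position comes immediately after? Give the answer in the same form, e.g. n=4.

Consecutive displacements +3, +9, +27, +81 scale by a factor of 3 each step.
step 5: 124 + 243 → n=367

n=367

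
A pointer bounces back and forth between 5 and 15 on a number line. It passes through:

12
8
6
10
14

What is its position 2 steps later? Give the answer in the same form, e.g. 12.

8

The value travels 4 per step and bounces off the walls at 5 and 15.
  step 5: 14 → 12
  step 6: 12 → 8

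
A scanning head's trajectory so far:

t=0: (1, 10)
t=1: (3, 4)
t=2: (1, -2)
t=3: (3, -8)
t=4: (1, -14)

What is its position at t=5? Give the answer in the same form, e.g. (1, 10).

First: cycles through 1, 3 every 2 steps. Step 5 lands at position 1 of the cycle → 3.
Second: linear, -6 per step → -20 at step 5.

(3, -20)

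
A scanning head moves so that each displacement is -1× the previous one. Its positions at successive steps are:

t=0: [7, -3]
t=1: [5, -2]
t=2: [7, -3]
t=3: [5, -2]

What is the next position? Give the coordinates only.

[7, -3]

Step-to-step displacements: [-2, +1], [+2, -1], [-2, +1]; each is -1× the previous.
step 4: [5, -2] + [+2, -1] → [7, -3]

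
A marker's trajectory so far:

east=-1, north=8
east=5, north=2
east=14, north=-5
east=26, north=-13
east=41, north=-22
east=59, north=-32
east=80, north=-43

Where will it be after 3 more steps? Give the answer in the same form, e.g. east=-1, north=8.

Successive displacements: (+6, -6), (+9, -7), (+12, -8), (+15, -9), (+18, -10), (+21, -11) — each changes by (+3, -1).
step 7: east=80, north=-43 + (+24, -12) → east=104, north=-55
step 8: east=104, north=-55 + (+27, -13) → east=131, north=-68
step 9: east=131, north=-68 + (+30, -14) → east=161, north=-82

east=161, north=-82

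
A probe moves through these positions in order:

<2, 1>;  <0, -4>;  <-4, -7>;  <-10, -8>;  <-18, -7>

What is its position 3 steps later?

<-54, 8>

Successive displacements: <-2, -5>, <-4, -3>, <-6, -1>, <-8, +1> — each changes by <-2, +2>.
step 5: <-18, -7> + <-10, +3> → <-28, -4>
step 6: <-28, -4> + <-12, +5> → <-40, 1>
step 7: <-40, 1> + <-14, +7> → <-54, 8>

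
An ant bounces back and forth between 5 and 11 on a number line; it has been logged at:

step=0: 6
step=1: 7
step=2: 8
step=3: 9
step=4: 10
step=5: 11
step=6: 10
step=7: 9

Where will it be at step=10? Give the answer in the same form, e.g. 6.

6

The value reflects between 5 and 11, moving 1 per step.
  step 8: 9 → 8
  step 9: 8 → 7
  step 10: 7 → 6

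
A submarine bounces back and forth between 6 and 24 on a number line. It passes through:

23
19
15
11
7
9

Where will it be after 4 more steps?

The value travels 4 per step and bounces off the walls at 6 and 24.
  step 6: 9 → 13
  step 7: 13 → 17
  step 8: 17 → 21
  step 9: 21 → 23

23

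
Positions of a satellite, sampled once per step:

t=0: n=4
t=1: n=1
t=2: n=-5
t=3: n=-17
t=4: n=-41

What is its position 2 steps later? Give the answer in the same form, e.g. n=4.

n=-185

The jumps are -3, -6, -12, -24 — a geometric progression with ratio 2.
step 5: -41 − 48 → n=-89
step 6: -89 − 96 → n=-185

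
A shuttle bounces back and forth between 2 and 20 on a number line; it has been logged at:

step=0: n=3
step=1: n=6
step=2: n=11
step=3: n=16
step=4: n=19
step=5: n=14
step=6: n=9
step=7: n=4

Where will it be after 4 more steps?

n=20

The value travels 5 per step and bounces off the walls at 2 and 20.
  step 8: 4 → 5
  step 9: 5 → 10
  step 10: 10 → 15
  step 11: 15 → 20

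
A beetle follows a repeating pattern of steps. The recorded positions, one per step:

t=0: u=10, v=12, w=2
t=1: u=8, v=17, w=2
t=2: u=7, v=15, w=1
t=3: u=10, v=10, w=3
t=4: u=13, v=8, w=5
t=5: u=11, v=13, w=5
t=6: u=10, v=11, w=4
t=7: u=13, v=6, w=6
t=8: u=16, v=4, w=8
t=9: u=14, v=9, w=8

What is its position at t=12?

u=19, v=0, w=11

Step-to-step displacements: (-2, +5, +0), (-1, -2, -1), (+3, -5, +2), (+3, -2, +2), (-2, +5, +0), (-1, -2, -1), (+3, -5, +2), (+3, -2, +2), (-2, +5, +0) — a repeating cycle of length 4.
step 10: apply (-1, -2, -1) → u=13, v=7, w=7
step 11: apply (+3, -5, +2) → u=16, v=2, w=9
step 12: apply (+3, -2, +2) → u=19, v=0, w=11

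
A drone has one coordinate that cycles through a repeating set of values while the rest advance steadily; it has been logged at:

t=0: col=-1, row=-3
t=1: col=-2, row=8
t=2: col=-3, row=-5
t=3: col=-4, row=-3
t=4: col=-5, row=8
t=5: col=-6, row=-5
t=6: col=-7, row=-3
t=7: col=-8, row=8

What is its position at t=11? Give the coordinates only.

The col coordinate changes by -1 each step, so at step 11 it is -1 + 11·(-1) = -12.
The row coordinate repeats the cycle [-3, 8, -5] with period 3; step 11 mod 3 = 2, giving -5.

col=-12, row=-5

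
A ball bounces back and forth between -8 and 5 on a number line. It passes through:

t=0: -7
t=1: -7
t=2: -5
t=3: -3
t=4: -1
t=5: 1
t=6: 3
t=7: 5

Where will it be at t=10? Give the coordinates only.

The value reflects between -8 and 5, moving 2 per step.
  step 8: 5 → 3
  step 9: 3 → 1
  step 10: 1 → -1

-1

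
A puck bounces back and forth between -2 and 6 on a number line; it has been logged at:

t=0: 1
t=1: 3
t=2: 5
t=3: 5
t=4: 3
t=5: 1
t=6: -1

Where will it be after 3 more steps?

The value reflects between -2 and 6, moving 2 per step.
  step 7: -1 → -1
  step 8: -1 → 1
  step 9: 1 → 3

3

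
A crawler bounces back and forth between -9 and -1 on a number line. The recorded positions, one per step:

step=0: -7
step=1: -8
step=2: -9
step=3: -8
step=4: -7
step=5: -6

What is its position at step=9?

The value reflects between -9 and -1, moving 1 per step.
  step 6: -6 → -5
  step 7: -5 → -4
  step 8: -4 → -3
  step 9: -3 → -2

-2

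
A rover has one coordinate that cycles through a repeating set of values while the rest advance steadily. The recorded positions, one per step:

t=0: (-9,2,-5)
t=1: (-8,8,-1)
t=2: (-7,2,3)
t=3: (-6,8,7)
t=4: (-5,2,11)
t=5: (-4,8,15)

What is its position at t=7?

(-2,8,23)

The first coordinate changes by +1 each step, so at step 7 it is -9 + 7·(1) = -2.
The second coordinate repeats the cycle [2, 8] with period 2; step 7 mod 2 = 1, giving 8.
The third coordinate changes by +4 each step, so at step 7 it is -5 + 7·(4) = 23.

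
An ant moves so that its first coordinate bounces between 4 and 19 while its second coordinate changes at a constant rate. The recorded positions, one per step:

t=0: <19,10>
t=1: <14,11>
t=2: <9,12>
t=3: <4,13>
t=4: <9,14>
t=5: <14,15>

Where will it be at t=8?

<9,18>

The first coordinate travels 5 per step and bounces off the walls at 4 and 19.
  step 6: 14 → 19
  step 7: 19 → 14
  step 8: 14 → 9
The second coordinate changes by +1 each step: at step 8 it is 18.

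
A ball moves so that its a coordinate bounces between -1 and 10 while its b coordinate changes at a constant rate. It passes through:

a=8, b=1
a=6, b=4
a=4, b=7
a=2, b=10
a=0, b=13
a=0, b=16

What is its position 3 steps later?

The a coordinate travels 2 per step and bounces off the walls at -1 and 10.
  step 6: 0 → 2
  step 7: 2 → 4
  step 8: 4 → 6
The b coordinate changes by +3 each step: at step 8 it is 25.

a=6, b=25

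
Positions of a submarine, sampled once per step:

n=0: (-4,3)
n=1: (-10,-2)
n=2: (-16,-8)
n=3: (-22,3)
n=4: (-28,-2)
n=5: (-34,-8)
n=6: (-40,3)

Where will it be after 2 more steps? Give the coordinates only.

First: linear, -6 per step → -52 at step 8.
Second: cycles through 3, -2, -8 every 3 steps. Step 8 lands at position 2 of the cycle → -8.

(-52,-8)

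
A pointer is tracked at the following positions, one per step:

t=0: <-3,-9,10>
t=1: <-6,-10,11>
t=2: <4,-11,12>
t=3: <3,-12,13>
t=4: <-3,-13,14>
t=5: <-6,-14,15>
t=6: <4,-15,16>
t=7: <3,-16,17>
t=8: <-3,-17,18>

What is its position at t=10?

<4,-19,20>

The first coordinate repeats the cycle [-3, -6, 4, 3] with period 4; step 10 mod 4 = 2, giving 4.
The second coordinate changes by -1 each step, so at step 10 it is -9 + 10·(-1) = -19.
The third coordinate changes by +1 each step, so at step 10 it is 10 + 10·(1) = 20.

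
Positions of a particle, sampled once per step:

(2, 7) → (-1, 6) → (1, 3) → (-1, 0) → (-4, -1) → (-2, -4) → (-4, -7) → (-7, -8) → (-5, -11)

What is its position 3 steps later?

(-8, -18)

Differencing gives (-3, -1), (+2, -3), (-2, -3), (-3, -1), (+2, -3), (-2, -3), (-3, -1), (+2, -3). This is the pattern (-3, -1), (+2, -3), (-2, -3) repeated.
step 9: apply (-2, -3) → (-7, -14)
step 10: apply (-3, -1) → (-10, -15)
step 11: apply (+2, -3) → (-8, -18)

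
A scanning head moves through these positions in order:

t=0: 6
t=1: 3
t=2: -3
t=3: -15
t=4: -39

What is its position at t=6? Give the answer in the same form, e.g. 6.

-183

Step-to-step displacements: -3, -6, -12, -24; each is 2× the previous.
step 5: -39 − 48 → -87
step 6: -87 − 96 → -183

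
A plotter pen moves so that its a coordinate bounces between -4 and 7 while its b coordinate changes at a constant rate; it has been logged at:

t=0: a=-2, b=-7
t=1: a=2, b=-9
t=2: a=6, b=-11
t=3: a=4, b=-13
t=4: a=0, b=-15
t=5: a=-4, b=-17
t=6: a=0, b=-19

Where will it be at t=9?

a=2, b=-25

The a coordinate reflects between -4 and 7, moving 4 per step.
  step 7: 0 → 4
  step 8: 4 → 6
  step 9: 6 → 2
The b coordinate changes by -2 each step: at step 9 it is -25.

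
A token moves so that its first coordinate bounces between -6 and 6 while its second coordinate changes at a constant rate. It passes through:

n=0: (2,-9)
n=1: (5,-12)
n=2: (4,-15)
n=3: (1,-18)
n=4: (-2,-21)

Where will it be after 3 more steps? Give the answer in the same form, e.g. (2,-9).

(-1,-30)

The first coordinate travels 3 per step and bounces off the walls at -6 and 6.
  step 5: -2 → -5
  step 6: -5 → -4
  step 7: -4 → -1
The second coordinate changes by -3 each step: at step 7 it is -30.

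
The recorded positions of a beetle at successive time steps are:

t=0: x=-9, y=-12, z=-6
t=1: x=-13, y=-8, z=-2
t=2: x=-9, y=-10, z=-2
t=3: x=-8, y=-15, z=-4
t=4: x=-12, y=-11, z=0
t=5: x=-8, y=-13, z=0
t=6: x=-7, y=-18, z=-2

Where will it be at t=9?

Step-to-step displacements: (-4, +4, +4), (+4, -2, +0), (+1, -5, -2), (-4, +4, +4), (+4, -2, +0), (+1, -5, -2) — a repeating cycle of length 3.
step 7: apply (-4, +4, +4) → x=-11, y=-14, z=2
step 8: apply (+4, -2, +0) → x=-7, y=-16, z=2
step 9: apply (+1, -5, -2) → x=-6, y=-21, z=0

x=-6, y=-21, z=0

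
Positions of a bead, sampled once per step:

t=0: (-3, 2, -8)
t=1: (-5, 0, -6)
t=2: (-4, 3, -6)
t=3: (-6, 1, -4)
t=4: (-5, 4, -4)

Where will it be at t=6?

Differencing gives (-2, -2, +2), (+1, +3, +0), (-2, -2, +2), (+1, +3, +0). This is the pattern (-2, -2, +2), (+1, +3, +0) repeated.
step 5: apply (-2, -2, +2) → (-7, 2, -2)
step 6: apply (+1, +3, +0) → (-6, 5, -2)

(-6, 5, -2)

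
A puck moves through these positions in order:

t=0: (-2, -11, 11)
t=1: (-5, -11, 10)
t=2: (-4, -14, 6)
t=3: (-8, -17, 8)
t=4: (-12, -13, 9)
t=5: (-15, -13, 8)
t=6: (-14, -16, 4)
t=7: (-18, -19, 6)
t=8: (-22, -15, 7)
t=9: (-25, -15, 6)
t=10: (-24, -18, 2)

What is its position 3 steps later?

(-35, -17, 4)

The moves between consecutive positions are (-3, +0, -1), (+1, -3, -4), (-4, -3, +2), (-4, +4, +1), (-3, +0, -1), (+1, -3, -4), (-4, -3, +2), (-4, +4, +1), (-3, +0, -1), (+1, -3, -4); they repeat the 4-cycle [(-3, +0, -1), (+1, -3, -4), (-4, -3, +2), (-4, +4, +1)].
step 11: apply (-4, -3, +2) → (-28, -21, 4)
step 12: apply (-4, +4, +1) → (-32, -17, 5)
step 13: apply (-3, +0, -1) → (-35, -17, 4)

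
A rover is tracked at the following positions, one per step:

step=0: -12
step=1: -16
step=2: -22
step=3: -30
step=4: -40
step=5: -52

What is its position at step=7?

First differences are -4, -6, -8, -10, -12; their common second difference is -2 (constant acceleration).
step 6: -52 − 14 → -66
step 7: -66 − 16 → -82

-82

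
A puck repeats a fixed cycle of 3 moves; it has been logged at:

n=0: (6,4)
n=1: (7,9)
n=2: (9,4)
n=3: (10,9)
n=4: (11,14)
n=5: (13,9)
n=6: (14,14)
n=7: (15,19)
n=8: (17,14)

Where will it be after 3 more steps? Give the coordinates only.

(21,19)

Differencing gives (+1,+5), (+2,-5), (+1,+5), (+1,+5), (+2,-5), (+1,+5), (+1,+5), (+2,-5). This is the pattern (+1,+5), (+2,-5), (+1,+5) repeated.
step 9: apply (+1,+5) → (18,19)
step 10: apply (+1,+5) → (19,24)
step 11: apply (+2,-5) → (21,19)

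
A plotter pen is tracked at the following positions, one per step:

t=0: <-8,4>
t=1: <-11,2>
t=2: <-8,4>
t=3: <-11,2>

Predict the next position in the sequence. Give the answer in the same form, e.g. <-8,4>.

Consecutive displacements <-3,-2>, <+3,+2>, <-3,-2> scale by a factor of -1 each step.
step 4: <-11,2> + <+3,+2> → <-8,4>

<-8,4>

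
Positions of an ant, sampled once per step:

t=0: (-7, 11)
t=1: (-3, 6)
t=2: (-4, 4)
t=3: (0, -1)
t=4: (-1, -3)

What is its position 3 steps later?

The moves between consecutive positions are (+4, -5), (-1, -2), (+4, -5), (-1, -2); they repeat the 2-cycle [(+4, -5), (-1, -2)].
step 5: apply (+4, -5) → (3, -8)
step 6: apply (-1, -2) → (2, -10)
step 7: apply (+4, -5) → (6, -15)

(6, -15)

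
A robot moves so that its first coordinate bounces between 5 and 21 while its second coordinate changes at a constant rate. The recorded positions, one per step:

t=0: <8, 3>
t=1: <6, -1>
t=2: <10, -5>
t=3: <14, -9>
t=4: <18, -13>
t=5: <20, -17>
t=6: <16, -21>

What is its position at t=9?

<6, -33>

The first coordinate travels 4 per step and bounces off the walls at 5 and 21.
  step 7: 16 → 12
  step 8: 12 → 8
  step 9: 8 → 6
The second coordinate changes by -4 each step: at step 9 it is -33.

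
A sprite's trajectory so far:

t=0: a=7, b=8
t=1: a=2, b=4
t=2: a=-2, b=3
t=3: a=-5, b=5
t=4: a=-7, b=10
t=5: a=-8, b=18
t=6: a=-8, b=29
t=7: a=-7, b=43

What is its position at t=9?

Taking differences between consecutive positions: (-5, -4), (-4, -1), (-3, +2), (-2, +5), (-1, +8), (+0, +11), (+1, +14). These grow by (+1, +3) each step.
step 8: a=-7, b=43 + (+2, +17) → a=-5, b=60
step 9: a=-5, b=60 + (+3, +20) → a=-2, b=80

a=-2, b=80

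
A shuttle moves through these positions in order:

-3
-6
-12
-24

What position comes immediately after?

-48

Step-to-step displacements: -3, -6, -12; each is 2× the previous.
step 4: -24 − 24 → -48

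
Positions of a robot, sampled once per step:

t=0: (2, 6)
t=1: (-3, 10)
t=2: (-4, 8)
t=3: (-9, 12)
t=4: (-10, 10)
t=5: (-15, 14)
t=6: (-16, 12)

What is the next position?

Step-to-step displacements: (-5, +4), (-1, -2), (-5, +4), (-1, -2), (-5, +4), (-1, -2) — a repeating cycle of length 2.
step 7: apply (-5, +4) → (-21, 16)

(-21, 16)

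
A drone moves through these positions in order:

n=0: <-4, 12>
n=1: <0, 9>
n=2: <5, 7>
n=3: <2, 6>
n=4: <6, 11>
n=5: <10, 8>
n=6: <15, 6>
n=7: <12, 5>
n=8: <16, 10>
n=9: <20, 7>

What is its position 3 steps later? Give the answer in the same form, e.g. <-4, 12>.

Step-to-step displacements: <+4, -3>, <+5, -2>, <-3, -1>, <+4, +5>, <+4, -3>, <+5, -2>, <-3, -1>, <+4, +5>, <+4, -3> — a repeating cycle of length 4.
step 10: apply <+5, -2> → <25, 5>
step 11: apply <-3, -1> → <22, 4>
step 12: apply <+4, +5> → <26, 9>

<26, 9>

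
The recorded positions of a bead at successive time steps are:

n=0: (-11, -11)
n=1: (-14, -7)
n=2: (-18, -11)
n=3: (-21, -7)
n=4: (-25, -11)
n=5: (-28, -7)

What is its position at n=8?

(-39, -11)

Differencing gives (-3, +4), (-4, -4), (-3, +4), (-4, -4), (-3, +4). This is the pattern (-3, +4), (-4, -4) repeated.
step 6: apply (-4, -4) → (-32, -11)
step 7: apply (-3, +4) → (-35, -7)
step 8: apply (-4, -4) → (-39, -11)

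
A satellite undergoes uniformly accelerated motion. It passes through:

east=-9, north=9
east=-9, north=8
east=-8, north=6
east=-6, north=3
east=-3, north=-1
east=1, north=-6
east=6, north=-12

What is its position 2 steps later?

First differences are (+0, -1), (+1, -2), (+2, -3), (+3, -4), (+4, -5), (+5, -6); their common second difference is (+1, -1) (constant acceleration).
step 7: east=6, north=-12 + (+6, -7) → east=12, north=-19
step 8: east=12, north=-19 + (+7, -8) → east=19, north=-27

east=19, north=-27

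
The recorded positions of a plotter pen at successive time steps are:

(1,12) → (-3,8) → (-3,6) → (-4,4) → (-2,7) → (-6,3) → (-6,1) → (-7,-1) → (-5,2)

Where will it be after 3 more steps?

(-10,-6)

Differencing gives (-4,-4), (+0,-2), (-1,-2), (+2,+3), (-4,-4), (+0,-2), (-1,-2), (+2,+3). This is the pattern (-4,-4), (+0,-2), (-1,-2), (+2,+3) repeated.
step 9: apply (-4,-4) → (-9,-2)
step 10: apply (+0,-2) → (-9,-4)
step 11: apply (-1,-2) → (-10,-6)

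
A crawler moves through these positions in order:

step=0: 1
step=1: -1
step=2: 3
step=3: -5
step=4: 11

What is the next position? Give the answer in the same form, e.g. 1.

Consecutive displacements -2, +4, -8, +16 scale by a factor of -2 each step.
step 5: 11 − 32 → -21

-21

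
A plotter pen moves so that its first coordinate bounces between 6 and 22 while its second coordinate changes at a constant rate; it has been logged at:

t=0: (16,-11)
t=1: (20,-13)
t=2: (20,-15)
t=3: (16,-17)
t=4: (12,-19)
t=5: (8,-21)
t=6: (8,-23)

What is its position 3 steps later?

The first coordinate travels 4 per step and bounces off the walls at 6 and 22.
  step 7: 8 → 12
  step 8: 12 → 16
  step 9: 16 → 20
The second coordinate changes by -2 each step: at step 9 it is -29.

(20,-29)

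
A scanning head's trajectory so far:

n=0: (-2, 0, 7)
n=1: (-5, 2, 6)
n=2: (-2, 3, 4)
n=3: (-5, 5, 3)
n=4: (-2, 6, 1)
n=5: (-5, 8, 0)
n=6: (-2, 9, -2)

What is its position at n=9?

Step-to-step displacements: (-3, +2, -1), (+3, +1, -2), (-3, +2, -1), (+3, +1, -2), (-3, +2, -1), (+3, +1, -2) — a repeating cycle of length 2.
step 7: apply (-3, +2, -1) → (-5, 11, -3)
step 8: apply (+3, +1, -2) → (-2, 12, -5)
step 9: apply (-3, +2, -1) → (-5, 14, -6)

(-5, 14, -6)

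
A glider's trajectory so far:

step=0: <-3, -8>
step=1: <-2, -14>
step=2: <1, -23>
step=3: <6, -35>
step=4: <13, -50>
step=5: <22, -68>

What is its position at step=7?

Successive displacements: <+1, -6>, <+3, -9>, <+5, -12>, <+7, -15>, <+9, -18> — each changes by <+2, -3>.
step 6: <22, -68> + <+11, -21> → <33, -89>
step 7: <33, -89> + <+13, -24> → <46, -113>

<46, -113>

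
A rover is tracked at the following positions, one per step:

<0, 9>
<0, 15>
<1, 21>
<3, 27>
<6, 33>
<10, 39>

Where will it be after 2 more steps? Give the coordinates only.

<21, 51>

First differences are <+0, +6>, <+1, +6>, <+2, +6>, <+3, +6>, <+4, +6>; their common second difference is <+1, +0> (constant acceleration).
step 6: <10, 39> + <+5, +6> → <15, 45>
step 7: <15, 45> + <+6, +6> → <21, 51>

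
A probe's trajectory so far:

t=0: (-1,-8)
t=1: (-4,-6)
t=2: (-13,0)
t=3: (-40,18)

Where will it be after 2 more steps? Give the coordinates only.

The jumps are (-3,+2), (-9,+6), (-27,+18) — a geometric progression with ratio 3.
step 4: (-40,18) + (-81,+54) → (-121,72)
step 5: (-121,72) + (-243,+162) → (-364,234)

(-364,234)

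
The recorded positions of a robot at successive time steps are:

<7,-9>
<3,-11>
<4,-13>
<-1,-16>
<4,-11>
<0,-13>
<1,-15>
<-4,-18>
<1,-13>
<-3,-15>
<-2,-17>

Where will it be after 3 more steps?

Step-to-step displacements: <-4,-2>, <+1,-2>, <-5,-3>, <+5,+5>, <-4,-2>, <+1,-2>, <-5,-3>, <+5,+5>, <-4,-2>, <+1,-2> — a repeating cycle of length 4.
step 11: apply <-5,-3> → <-7,-20>
step 12: apply <+5,+5> → <-2,-15>
step 13: apply <-4,-2> → <-6,-17>

<-6,-17>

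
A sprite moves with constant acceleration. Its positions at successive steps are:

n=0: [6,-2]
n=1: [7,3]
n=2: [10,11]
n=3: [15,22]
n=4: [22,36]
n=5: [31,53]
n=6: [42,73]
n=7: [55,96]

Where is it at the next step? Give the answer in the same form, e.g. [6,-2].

[70,122]

First differences are [+1,+5], [+3,+8], [+5,+11], [+7,+14], [+9,+17], [+11,+20], [+13,+23]; their common second difference is [+2,+3] (constant acceleration).
step 8: [55,96] + [+15,+26] → [70,122]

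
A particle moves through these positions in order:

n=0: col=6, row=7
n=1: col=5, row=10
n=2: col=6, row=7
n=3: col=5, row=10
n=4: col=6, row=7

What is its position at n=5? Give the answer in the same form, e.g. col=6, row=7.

col=5, row=10

The jumps are (-1,+3), (+1,-3), (-1,+3), (+1,-3) — a geometric progression with ratio -1.
step 5: col=6, row=7 + (-1,+3) → col=5, row=10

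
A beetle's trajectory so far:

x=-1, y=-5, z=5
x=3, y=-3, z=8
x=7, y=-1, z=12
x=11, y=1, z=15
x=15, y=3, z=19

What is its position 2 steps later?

x=23, y=7, z=26

Step-to-step displacements: (+4, +2, +3), (+4, +2, +4), (+4, +2, +3), (+4, +2, +4) — a repeating cycle of length 2.
step 5: apply (+4, +2, +3) → x=19, y=5, z=22
step 6: apply (+4, +2, +4) → x=23, y=7, z=26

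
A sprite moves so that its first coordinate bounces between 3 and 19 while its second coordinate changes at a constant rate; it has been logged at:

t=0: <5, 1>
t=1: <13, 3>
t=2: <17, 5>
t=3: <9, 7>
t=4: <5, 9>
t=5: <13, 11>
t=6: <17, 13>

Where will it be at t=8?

<5, 17>

The first coordinate reflects between 3 and 19, moving 8 per step.
  step 7: 17 → 9
  step 8: 9 → 5
The second coordinate changes by +2 each step: at step 8 it is 17.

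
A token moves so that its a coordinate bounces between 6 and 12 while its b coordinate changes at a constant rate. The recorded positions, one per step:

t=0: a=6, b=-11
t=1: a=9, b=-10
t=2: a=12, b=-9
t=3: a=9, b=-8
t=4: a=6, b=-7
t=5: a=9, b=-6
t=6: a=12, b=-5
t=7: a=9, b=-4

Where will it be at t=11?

a=9, b=0

The a coordinate reflects between 6 and 12, moving 3 per step.
  step 8: 9 → 6
  step 9: 6 → 9
  step 10: 9 → 12
  step 11: 12 → 9
The b coordinate changes by +1 each step: at step 11 it is 0.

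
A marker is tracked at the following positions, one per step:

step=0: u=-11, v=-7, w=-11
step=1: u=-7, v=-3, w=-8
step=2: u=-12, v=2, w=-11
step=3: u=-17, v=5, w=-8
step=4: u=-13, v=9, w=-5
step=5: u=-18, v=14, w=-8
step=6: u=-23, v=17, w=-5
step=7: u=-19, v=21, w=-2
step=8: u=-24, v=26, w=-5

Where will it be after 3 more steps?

u=-30, v=38, w=-2

Differencing gives (+4, +4, +3), (-5, +5, -3), (-5, +3, +3), (+4, +4, +3), (-5, +5, -3), (-5, +3, +3), (+4, +4, +3), (-5, +5, -3). This is the pattern (+4, +4, +3), (-5, +5, -3), (-5, +3, +3) repeated.
step 9: apply (-5, +3, +3) → u=-29, v=29, w=-2
step 10: apply (+4, +4, +3) → u=-25, v=33, w=1
step 11: apply (-5, +5, -3) → u=-30, v=38, w=-2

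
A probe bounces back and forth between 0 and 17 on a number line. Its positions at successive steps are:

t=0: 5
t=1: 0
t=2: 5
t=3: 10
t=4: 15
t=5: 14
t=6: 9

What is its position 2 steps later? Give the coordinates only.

The value reflects between 0 and 17, moving 5 per step.
  step 7: 9 → 4
  step 8: 4 → 1

1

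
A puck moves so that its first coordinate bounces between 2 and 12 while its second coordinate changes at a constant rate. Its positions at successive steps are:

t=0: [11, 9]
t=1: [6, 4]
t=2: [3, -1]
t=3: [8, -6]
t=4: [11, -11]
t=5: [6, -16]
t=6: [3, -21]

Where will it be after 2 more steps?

[11, -31]

The first coordinate travels 5 per step and bounces off the walls at 2 and 12.
  step 7: 3 → 8
  step 8: 8 → 11
The second coordinate changes by -5 each step: at step 8 it is -31.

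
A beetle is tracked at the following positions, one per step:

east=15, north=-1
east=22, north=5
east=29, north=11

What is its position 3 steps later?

east=50, north=29

Constant displacement of (+7, +6) per step.
step 3: east=29, north=11 + (+7, +6) → east=36, north=17
step 4: east=36, north=17 + (+7, +6) → east=43, north=23
step 5: east=43, north=23 + (+7, +6) → east=50, north=29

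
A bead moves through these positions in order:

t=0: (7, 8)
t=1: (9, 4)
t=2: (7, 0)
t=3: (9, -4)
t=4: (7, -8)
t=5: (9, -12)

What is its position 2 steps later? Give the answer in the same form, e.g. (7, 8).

(9, -20)

First: cycles through 7, 9 every 2 steps. Step 7 lands at position 1 of the cycle → 9.
Second: linear, -4 per step → -20 at step 7.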